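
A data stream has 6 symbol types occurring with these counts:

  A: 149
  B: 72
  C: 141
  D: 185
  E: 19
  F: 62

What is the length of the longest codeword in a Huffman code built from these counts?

Merge the two lowest-weight nodes at each step:
E(19) + F(62) → 81
B(72) + 81 → 153
C(141) + A(149) → 290
153 + D(185) → 338
290 + 338 → 628
The rarest symbols sit at the bottom; the longest codeword is 4 bits.

4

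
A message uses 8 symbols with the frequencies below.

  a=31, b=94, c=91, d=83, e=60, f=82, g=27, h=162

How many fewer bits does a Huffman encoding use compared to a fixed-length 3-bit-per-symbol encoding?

104

Fixed-length: 3 bits × 630 symbols = 1890 bits.
Huffman merges:
g(27) + a(31) → 58
58 + e(60) → 118
f(82) + d(83) → 165
c(91) + b(94) → 185
118 + h(162) → 280
165 + 185 → 350
280 + 350 → 630
Huffman total = 58 + 118 + 165 + 185 + 280 + 350 + 630 = 1786 bits.
Saving = 1890 − 1786 = 104 bits.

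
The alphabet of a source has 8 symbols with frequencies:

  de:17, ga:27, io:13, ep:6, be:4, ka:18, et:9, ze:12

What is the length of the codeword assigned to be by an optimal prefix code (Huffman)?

4

Huffman merges, smallest pair first:
be(4) + ep(6) → 10
et(9) + 10 → 19
ze(12) + io(13) → 25
de(17) + ka(18) → 35
19 + 25 → 44
ga(27) + 35 → 62
44 + 62 → 106
be's leaf is at depth 4, giving a 4-bit codeword.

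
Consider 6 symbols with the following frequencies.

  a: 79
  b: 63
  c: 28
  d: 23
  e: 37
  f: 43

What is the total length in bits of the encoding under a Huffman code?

Greedily combine the two least-frequent nodes:
merge d(23) and c(28): 51
merge e(37) and f(43): 80
merge 51 and b(63): 114
merge a(79) and 80: 159
merge 114 and 159: 273
The encoded length is the sum of every internal node's weight: 51 + 80 + 114 + 159 + 273 = 677 bits.

677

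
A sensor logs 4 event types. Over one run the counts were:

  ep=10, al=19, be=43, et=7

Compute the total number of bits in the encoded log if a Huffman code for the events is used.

Merge the two smallest weights repeatedly:
et(7) + ep(10) → 17
17 + al(19) → 36
36 + be(43) → 79
Each symbol's bit-cost is frequency × depth; summing gives 132 bits (equivalently 17 + 36 + 79).

132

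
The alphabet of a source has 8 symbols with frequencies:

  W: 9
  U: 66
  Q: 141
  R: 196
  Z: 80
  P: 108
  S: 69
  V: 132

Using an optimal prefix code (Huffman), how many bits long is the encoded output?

Merge the two smallest weights repeatedly:
merge W(9) and U(66): 75
merge S(69) and 75: 144
merge Z(80) and P(108): 188
merge V(132) and Q(141): 273
merge 144 and 188: 332
merge R(196) and 273: 469
merge 332 and 469: 801
The encoded length is the sum of every internal node's weight: 75 + 144 + 188 + 273 + 332 + 469 + 801 = 2282 bits.

2282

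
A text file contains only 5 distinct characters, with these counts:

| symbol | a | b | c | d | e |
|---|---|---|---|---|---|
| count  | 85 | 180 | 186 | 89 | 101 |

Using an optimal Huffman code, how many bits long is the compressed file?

1456

Build the Huffman tree bottom-up:
merge a(85) and d(89): 174
merge e(101) and 174: 275
merge b(180) and c(186): 366
merge 275 and 366: 641
Each symbol's bit-cost is frequency × depth; summing gives 1456 bits (equivalently 174 + 275 + 366 + 641).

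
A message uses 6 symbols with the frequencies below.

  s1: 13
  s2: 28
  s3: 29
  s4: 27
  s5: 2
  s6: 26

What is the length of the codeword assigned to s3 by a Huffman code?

Repeatedly merge the two smallest:
s5(2) + s1(13) → 15
15 + s6(26) → 41
s4(27) + s2(28) → 55
s3(29) + 41 → 70
55 + 70 → 125
s3's leaf is at depth 2, giving a 2-bit codeword.

2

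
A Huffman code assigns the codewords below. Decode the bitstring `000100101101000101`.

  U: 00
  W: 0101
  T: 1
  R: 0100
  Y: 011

URTYRW

Read left to right; each codeword is recognised as soon as it completes (prefix code):
  00→U | 0100→R | 1→T | 011→Y | 0100→R | 0101→W
Decoded message: URTYRW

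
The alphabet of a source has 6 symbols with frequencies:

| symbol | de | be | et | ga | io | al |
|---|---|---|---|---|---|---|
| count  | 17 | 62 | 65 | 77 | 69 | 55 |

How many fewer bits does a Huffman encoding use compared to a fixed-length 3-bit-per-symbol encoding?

146

Fixed-length: 3 bits × 345 symbols = 1035 bits.
Huffman merges:
combine de(17), al(55) → 72
combine be(62), et(65) → 127
combine io(69), 72 → 141
combine ga(77), 127 → 204
combine 141, 204 → 345
Huffman total = 72 + 127 + 141 + 204 + 345 = 889 bits.
Saving = 1035 − 889 = 146 bits.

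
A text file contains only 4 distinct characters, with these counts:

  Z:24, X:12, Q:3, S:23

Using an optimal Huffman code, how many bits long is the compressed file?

Build the Huffman tree bottom-up:
merge Q(3) and X(12): 15
merge 15 and S(23): 38
merge Z(24) and 38: 62
The encoded length is the sum of every internal node's weight: 15 + 38 + 62 = 115 bits.

115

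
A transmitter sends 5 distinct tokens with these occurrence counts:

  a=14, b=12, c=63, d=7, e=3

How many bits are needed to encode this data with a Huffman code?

Build the Huffman tree bottom-up:
merge e(3) and d(7): 10
merge 10 and b(12): 22
merge a(14) and 22: 36
merge 36 and c(63): 99
Total encoded bits = sum of merged weights = 10 + 22 + 36 + 99 = 167.

167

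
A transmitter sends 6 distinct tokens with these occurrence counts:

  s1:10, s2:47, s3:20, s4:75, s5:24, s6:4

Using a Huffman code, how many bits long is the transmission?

391

Greedily combine the two least-frequent nodes:
s6(4) + s1(10) → 14
14 + s3(20) → 34
s5(24) + 34 → 58
s2(47) + 58 → 105
s4(75) + 105 → 180
Total encoded bits = sum of merged weights = 14 + 34 + 58 + 105 + 180 = 391.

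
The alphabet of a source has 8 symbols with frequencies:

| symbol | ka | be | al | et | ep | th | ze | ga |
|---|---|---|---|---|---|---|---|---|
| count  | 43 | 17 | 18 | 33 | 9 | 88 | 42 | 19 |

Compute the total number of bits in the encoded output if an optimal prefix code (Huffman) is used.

739

Build the Huffman tree bottom-up:
combine ep(9), be(17) → 26
combine al(18), ga(19) → 37
combine 26, et(33) → 59
combine 37, ze(42) → 79
combine ka(43), 59 → 102
combine 79, th(88) → 167
combine 102, 167 → 269
The encoded length is the sum of every internal node's weight: 26 + 37 + 59 + 79 + 102 + 167 + 269 = 739 bits.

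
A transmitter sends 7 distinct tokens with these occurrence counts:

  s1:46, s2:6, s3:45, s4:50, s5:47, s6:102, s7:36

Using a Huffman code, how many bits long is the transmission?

886

Merge the two smallest weights repeatedly:
merge s2(6) and s7(36): 42
merge 42 and s3(45): 87
merge s1(46) and s5(47): 93
merge s4(50) and 87: 137
merge 93 and s6(102): 195
merge 137 and 195: 332
The encoded length is the sum of every internal node's weight: 42 + 87 + 93 + 137 + 195 + 332 = 886 bits.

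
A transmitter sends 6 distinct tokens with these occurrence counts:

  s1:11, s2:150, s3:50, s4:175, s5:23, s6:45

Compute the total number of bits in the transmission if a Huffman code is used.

Merge the two smallest weights repeatedly:
combine s1(11), s5(23) → 34
combine 34, s6(45) → 79
combine s3(50), 79 → 129
combine 129, s2(150) → 279
combine s4(175), 279 → 454
Total encoded bits = sum of merged weights = 34 + 79 + 129 + 279 + 454 = 975.

975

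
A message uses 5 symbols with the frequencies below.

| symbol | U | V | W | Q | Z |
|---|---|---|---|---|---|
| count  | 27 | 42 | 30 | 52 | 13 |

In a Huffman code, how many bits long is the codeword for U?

3

Repeatedly merge the two smallest:
Z(13) + U(27) → 40
W(30) + 40 → 70
V(42) + Q(52) → 94
70 + 94 → 164
The subtree containing U is merged 3 times, so code length = 3.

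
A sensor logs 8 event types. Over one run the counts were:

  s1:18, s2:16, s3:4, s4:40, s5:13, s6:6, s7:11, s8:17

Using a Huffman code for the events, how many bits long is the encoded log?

Build the Huffman tree bottom-up:
s3(4) + s6(6) → 10
10 + s7(11) → 21
s5(13) + s2(16) → 29
s8(17) + s1(18) → 35
21 + 29 → 50
35 + s4(40) → 75
50 + 75 → 125
The encoded length is the sum of every internal node's weight: 10 + 21 + 29 + 35 + 50 + 75 + 125 = 345 bits.

345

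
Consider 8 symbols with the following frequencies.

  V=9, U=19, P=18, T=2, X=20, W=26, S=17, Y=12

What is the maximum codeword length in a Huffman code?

Merge the two lowest-weight nodes at each step:
T(2) + V(9) → 11
11 + Y(12) → 23
S(17) + P(18) → 35
U(19) + X(20) → 39
23 + W(26) → 49
35 + 39 → 74
49 + 74 → 123
The first pair merged (T, V) ends up deepest, at depth 4.

4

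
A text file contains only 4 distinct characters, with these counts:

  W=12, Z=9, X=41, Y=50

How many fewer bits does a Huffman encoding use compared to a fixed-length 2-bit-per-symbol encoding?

Fixed-length: 2 bits × 112 symbols = 224 bits.
Huffman merges:
Z(9) + W(12) → 21
21 + X(41) → 62
Y(50) + 62 → 112
Huffman total = 21 + 62 + 112 = 195 bits.
Saving = 224 − 195 = 29 bits.

29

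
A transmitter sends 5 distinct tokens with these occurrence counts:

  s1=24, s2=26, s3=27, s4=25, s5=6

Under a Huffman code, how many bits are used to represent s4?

Huffman merges, smallest pair first:
combine s5(6), s1(24) → 30
combine s4(25), s2(26) → 51
combine s3(27), 30 → 57
combine 51, 57 → 108
The subtree containing s4 is merged 2 times, so code length = 2.

2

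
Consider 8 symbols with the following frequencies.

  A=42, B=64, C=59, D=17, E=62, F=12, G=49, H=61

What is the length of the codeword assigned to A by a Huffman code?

3

Huffman merges, smallest pair first:
merge F(12) and D(17): 29
merge 29 and A(42): 71
merge G(49) and C(59): 108
merge H(61) and E(62): 123
merge B(64) and 71: 135
merge 108 and 123: 231
merge 135 and 231: 366
The subtree containing A is merged 3 times, so code length = 3.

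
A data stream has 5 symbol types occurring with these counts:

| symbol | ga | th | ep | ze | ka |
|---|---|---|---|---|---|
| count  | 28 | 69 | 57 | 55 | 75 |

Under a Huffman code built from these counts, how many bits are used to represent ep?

Repeatedly merge the two smallest:
merge ga(28) and ze(55): 83
merge ep(57) and th(69): 126
merge ka(75) and 83: 158
merge 126 and 158: 284
The subtree containing ep is merged 2 times, so code length = 2.

2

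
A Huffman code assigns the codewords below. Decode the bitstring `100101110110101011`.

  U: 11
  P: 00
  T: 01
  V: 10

Read left to right; each codeword is recognised as soon as it completes (prefix code):
  10→V | 01→T | 01→T | 11→U | 01→T | 10→V | 10→V | 10→V | 11→U
Decoded message: VTTUTVVVU

VTTUTVVVU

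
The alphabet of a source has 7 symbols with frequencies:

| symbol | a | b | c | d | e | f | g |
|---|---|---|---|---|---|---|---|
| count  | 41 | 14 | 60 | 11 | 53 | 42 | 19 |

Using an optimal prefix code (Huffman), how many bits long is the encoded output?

632

Merge the two smallest weights repeatedly:
merge d(11) and b(14): 25
merge g(19) and 25: 44
merge a(41) and f(42): 83
merge 44 and e(53): 97
merge c(60) and 83: 143
merge 97 and 143: 240
Total encoded bits = sum of merged weights = 25 + 44 + 83 + 97 + 143 + 240 = 632.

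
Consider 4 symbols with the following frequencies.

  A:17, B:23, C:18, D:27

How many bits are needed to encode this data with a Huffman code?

Greedily combine the two least-frequent nodes:
combine A(17), C(18) → 35
combine B(23), D(27) → 50
combine 35, 50 → 85
The encoded length is the sum of every internal node's weight: 35 + 50 + 85 = 170 bits.

170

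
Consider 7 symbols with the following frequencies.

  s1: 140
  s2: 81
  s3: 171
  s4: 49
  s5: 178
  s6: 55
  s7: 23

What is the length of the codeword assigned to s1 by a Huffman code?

2

Repeatedly merge the two smallest:
s7(23) + s4(49) → 72
s6(55) + 72 → 127
s2(81) + 127 → 208
s1(140) + s3(171) → 311
s5(178) + 208 → 386
311 + 386 → 697
s1 sits 2 levels below the root, so its codeword is 2 bits.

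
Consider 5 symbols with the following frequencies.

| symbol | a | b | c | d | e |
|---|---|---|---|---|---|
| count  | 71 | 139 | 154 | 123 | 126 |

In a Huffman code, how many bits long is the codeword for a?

Repeatedly merge the two smallest:
combine a(71), d(123) → 194
combine e(126), b(139) → 265
combine c(154), 194 → 348
combine 265, 348 → 613
a sits 3 levels below the root, so its codeword is 3 bits.

3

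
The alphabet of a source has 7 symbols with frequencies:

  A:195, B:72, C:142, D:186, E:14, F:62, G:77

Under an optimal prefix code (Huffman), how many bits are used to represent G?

3

Repeatedly merge the two smallest:
E(14) + F(62) → 76
B(72) + 76 → 148
G(77) + C(142) → 219
148 + D(186) → 334
A(195) + 219 → 414
334 + 414 → 748
G's leaf is at depth 3, giving a 3-bit codeword.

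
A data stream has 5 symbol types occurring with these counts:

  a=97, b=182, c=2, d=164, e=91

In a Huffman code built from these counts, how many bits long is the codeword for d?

Huffman merges, smallest pair first:
c(2) + e(91) → 93
93 + a(97) → 190
d(164) + b(182) → 346
190 + 346 → 536
d's leaf is at depth 2, giving a 2-bit codeword.

2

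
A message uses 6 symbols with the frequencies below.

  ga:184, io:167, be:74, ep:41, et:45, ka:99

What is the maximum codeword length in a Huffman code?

Merge the two lowest-weight nodes at each step:
combine ep(41), et(45) → 86
combine be(74), 86 → 160
combine ka(99), 160 → 259
combine io(167), ga(184) → 351
combine 259, 351 → 610
The first pair merged (ep, et) ends up deepest, at depth 4.

4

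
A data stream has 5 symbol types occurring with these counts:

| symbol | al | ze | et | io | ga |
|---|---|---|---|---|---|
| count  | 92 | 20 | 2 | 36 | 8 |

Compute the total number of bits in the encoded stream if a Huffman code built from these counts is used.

Merge the two smallest weights repeatedly:
et(2) + ga(8) → 10
10 + ze(20) → 30
30 + io(36) → 66
66 + al(92) → 158
Total encoded bits = sum of merged weights = 10 + 30 + 66 + 158 = 264.

264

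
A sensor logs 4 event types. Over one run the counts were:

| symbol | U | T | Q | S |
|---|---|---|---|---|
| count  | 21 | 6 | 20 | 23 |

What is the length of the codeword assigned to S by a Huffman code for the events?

Build the tree from the bottom:
merge T(6) and Q(20): 26
merge U(21) and S(23): 44
merge 26 and 44: 70
S sits 2 levels below the root, so its codeword is 2 bits.

2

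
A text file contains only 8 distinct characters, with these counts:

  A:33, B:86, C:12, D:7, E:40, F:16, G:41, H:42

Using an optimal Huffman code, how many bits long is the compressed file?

757

Merge the two smallest weights repeatedly:
combine D(7), C(12) → 19
combine F(16), 19 → 35
combine A(33), 35 → 68
combine E(40), G(41) → 81
combine H(42), 68 → 110
combine 81, B(86) → 167
combine 110, 167 → 277
The encoded length is the sum of every internal node's weight: 19 + 35 + 68 + 81 + 110 + 167 + 277 = 757 bits.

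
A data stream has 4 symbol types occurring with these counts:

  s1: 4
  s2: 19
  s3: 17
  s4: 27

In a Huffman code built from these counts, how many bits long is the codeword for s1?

3

Build the tree from the bottom:
merge s1(4) and s3(17): 21
merge s2(19) and 21: 40
merge s4(27) and 40: 67
s1's leaf is at depth 3, giving a 3-bit codeword.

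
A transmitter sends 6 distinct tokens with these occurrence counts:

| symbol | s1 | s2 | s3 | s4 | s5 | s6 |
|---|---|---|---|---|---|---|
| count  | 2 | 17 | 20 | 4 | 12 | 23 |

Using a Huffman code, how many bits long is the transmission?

180

Merge the two smallest weights repeatedly:
combine s1(2), s4(4) → 6
combine 6, s5(12) → 18
combine s2(17), 18 → 35
combine s3(20), s6(23) → 43
combine 35, 43 → 78
The encoded length is the sum of every internal node's weight: 6 + 18 + 35 + 43 + 78 = 180 bits.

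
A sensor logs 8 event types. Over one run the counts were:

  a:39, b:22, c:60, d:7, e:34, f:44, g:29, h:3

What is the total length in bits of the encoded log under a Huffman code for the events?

652

Greedily combine the two least-frequent nodes:
h(3) + d(7) → 10
10 + b(22) → 32
g(29) + 32 → 61
e(34) + a(39) → 73
f(44) + c(60) → 104
61 + 73 → 134
104 + 134 → 238
Each symbol's bit-cost is frequency × depth; summing gives 652 bits (equivalently 10 + 32 + 61 + 73 + 104 + 134 + 238).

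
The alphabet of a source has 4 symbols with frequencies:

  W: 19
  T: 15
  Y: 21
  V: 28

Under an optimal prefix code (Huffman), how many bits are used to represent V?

2

Repeatedly merge the two smallest:
T(15) + W(19) → 34
Y(21) + V(28) → 49
34 + 49 → 83
V's leaf is at depth 2, giving a 2-bit codeword.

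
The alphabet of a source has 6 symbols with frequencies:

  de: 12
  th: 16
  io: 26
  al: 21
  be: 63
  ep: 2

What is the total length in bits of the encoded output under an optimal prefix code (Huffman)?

308

Greedily combine the two least-frequent nodes:
merge ep(2) and de(12): 14
merge 14 and th(16): 30
merge al(21) and io(26): 47
merge 30 and 47: 77
merge be(63) and 77: 140
The encoded length is the sum of every internal node's weight: 14 + 30 + 47 + 77 + 140 = 308 bits.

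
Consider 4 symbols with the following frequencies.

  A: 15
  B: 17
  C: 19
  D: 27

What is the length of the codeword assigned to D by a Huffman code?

2

Repeatedly merge the two smallest:
merge A(15) and B(17): 32
merge C(19) and D(27): 46
merge 32 and 46: 78
D sits 2 levels below the root, so its codeword is 2 bits.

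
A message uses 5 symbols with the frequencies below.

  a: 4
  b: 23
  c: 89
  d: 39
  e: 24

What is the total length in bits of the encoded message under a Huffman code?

347

Build the Huffman tree bottom-up:
merge a(4) and b(23): 27
merge e(24) and 27: 51
merge d(39) and 51: 90
merge c(89) and 90: 179
The encoded length is the sum of every internal node's weight: 27 + 51 + 90 + 179 = 347 bits.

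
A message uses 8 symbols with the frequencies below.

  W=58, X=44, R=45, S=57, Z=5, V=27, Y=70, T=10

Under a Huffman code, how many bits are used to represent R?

3

Build the tree from the bottom:
combine Z(5), T(10) → 15
combine 15, V(27) → 42
combine 42, X(44) → 86
combine R(45), S(57) → 102
combine W(58), Y(70) → 128
combine 86, 102 → 188
combine 128, 188 → 316
R's leaf is at depth 3, giving a 3-bit codeword.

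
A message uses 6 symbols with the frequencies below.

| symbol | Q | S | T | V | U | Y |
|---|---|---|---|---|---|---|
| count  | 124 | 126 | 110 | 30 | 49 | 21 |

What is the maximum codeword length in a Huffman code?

4

Merge the two lowest-weight nodes at each step:
Y(21) + V(30) → 51
U(49) + 51 → 100
100 + T(110) → 210
Q(124) + S(126) → 250
210 + 250 → 460
The rarest symbols sit at the bottom; the longest codeword is 4 bits.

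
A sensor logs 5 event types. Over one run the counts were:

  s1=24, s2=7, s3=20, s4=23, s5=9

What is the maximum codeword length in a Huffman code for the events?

Merge the two lowest-weight nodes at each step:
s2(7) + s5(9) → 16
16 + s3(20) → 36
s4(23) + s1(24) → 47
36 + 47 → 83
The first pair merged (s2, s5) ends up deepest, at depth 3.

3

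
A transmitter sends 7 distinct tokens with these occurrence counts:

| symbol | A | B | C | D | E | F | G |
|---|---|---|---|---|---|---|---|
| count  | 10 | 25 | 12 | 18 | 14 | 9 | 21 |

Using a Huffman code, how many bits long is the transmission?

Greedily combine the two least-frequent nodes:
F(9) + A(10) → 19
C(12) + E(14) → 26
D(18) + 19 → 37
G(21) + B(25) → 46
26 + 37 → 63
46 + 63 → 109
Each symbol's bit-cost is frequency × depth; summing gives 300 bits (equivalently 19 + 26 + 37 + 46 + 63 + 109).

300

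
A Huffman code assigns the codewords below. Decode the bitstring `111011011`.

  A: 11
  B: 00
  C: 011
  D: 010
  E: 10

AEAC

Read left to right; each codeword is recognised as soon as it completes (prefix code):
  11→A | 10→E | 11→A | 011→C
Decoded message: AEAC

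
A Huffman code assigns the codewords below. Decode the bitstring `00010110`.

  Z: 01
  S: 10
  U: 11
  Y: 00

YZZS

Read left to right; each codeword is recognised as soon as it completes (prefix code):
  00→Y | 01→Z | 01→Z | 10→S
Decoded message: YZZS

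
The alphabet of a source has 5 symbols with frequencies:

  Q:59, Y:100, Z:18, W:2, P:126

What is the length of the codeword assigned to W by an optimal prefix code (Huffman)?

4

Repeatedly merge the two smallest:
merge W(2) and Z(18): 20
merge 20 and Q(59): 79
merge 79 and Y(100): 179
merge P(126) and 179: 305
W sits 4 levels below the root, so its codeword is 4 bits.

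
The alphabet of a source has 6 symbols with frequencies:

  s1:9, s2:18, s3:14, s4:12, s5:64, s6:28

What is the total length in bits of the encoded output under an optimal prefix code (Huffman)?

328

Build the Huffman tree bottom-up:
merge s1(9) and s4(12): 21
merge s3(14) and s2(18): 32
merge 21 and s6(28): 49
merge 32 and 49: 81
merge s5(64) and 81: 145
The encoded length is the sum of every internal node's weight: 21 + 32 + 49 + 81 + 145 = 328 bits.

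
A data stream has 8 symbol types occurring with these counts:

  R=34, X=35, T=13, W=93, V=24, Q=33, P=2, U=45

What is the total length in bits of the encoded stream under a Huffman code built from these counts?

Build the Huffman tree bottom-up:
merge P(2) and T(13): 15
merge 15 and V(24): 39
merge Q(33) and R(34): 67
merge X(35) and 39: 74
merge U(45) and 67: 112
merge 74 and W(93): 167
merge 112 and 167: 279
Total encoded bits = sum of merged weights = 15 + 39 + 67 + 74 + 112 + 167 + 279 = 753.

753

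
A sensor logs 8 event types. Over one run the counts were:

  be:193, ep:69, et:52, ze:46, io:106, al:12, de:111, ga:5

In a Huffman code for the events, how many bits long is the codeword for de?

2

Repeatedly merge the two smallest:
merge ga(5) and al(12): 17
merge 17 and ze(46): 63
merge et(52) and 63: 115
merge ep(69) and io(106): 175
merge de(111) and 115: 226
merge 175 and be(193): 368
merge 226 and 368: 594
de's leaf is at depth 2, giving a 2-bit codeword.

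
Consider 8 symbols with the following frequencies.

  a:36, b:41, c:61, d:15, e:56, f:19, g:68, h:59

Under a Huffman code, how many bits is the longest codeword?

4

Merge the two lowest-weight nodes at each step:
d(15) + f(19) → 34
34 + a(36) → 70
b(41) + e(56) → 97
h(59) + c(61) → 120
g(68) + 70 → 138
97 + 120 → 217
138 + 217 → 355
Maximum depth reached is 4.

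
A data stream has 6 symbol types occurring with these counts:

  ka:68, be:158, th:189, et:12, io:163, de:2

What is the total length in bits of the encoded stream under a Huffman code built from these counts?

1280

Build the Huffman tree bottom-up:
merge de(2) and et(12): 14
merge 14 and ka(68): 82
merge 82 and be(158): 240
merge io(163) and th(189): 352
merge 240 and 352: 592
The encoded length is the sum of every internal node's weight: 14 + 82 + 240 + 352 + 592 = 1280 bits.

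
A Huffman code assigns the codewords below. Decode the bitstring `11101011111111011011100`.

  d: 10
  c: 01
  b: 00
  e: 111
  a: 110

ecceedaeb

Read left to right; each codeword is recognised as soon as it completes (prefix code):
  111→e | 01→c | 01→c | 111→e | 111→e | 10→d | 110→a | 111→e | 00→b
Decoded message: ecceedaeb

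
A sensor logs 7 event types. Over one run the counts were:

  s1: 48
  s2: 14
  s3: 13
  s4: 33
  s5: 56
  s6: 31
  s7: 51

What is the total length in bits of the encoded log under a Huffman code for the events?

658

Build the Huffman tree bottom-up:
combine s3(13), s2(14) → 27
combine 27, s6(31) → 58
combine s4(33), s1(48) → 81
combine s7(51), s5(56) → 107
combine 58, 81 → 139
combine 107, 139 → 246
Total encoded bits = sum of merged weights = 27 + 58 + 81 + 107 + 139 + 246 = 658.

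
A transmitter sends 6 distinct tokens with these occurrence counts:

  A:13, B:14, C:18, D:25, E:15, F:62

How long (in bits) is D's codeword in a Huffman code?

Repeatedly merge the two smallest:
merge A(13) and B(14): 27
merge E(15) and C(18): 33
merge D(25) and 27: 52
merge 33 and 52: 85
merge F(62) and 85: 147
D sits 3 levels below the root, so its codeword is 3 bits.

3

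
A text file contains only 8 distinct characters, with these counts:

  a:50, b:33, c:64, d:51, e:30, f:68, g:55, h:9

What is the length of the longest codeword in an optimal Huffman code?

Merge the two lowest-weight nodes at each step:
combine h(9), e(30) → 39
combine b(33), 39 → 72
combine a(50), d(51) → 101
combine g(55), c(64) → 119
combine f(68), 72 → 140
combine 101, 119 → 220
combine 140, 220 → 360
Maximum depth reached is 4.

4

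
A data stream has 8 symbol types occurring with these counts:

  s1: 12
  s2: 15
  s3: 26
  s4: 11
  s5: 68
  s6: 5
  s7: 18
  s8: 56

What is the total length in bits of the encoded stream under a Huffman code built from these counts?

552

Build the Huffman tree bottom-up:
merge s6(5) and s4(11): 16
merge s1(12) and s2(15): 27
merge 16 and s7(18): 34
merge s3(26) and 27: 53
merge 34 and 53: 87
merge s8(56) and s5(68): 124
merge 87 and 124: 211
The encoded length is the sum of every internal node's weight: 16 + 27 + 34 + 53 + 87 + 124 + 211 = 552 bits.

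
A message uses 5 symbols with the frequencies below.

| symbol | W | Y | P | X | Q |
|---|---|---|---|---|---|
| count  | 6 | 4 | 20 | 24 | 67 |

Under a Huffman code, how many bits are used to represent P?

3

Build the tree from the bottom:
Y(4) + W(6) → 10
10 + P(20) → 30
X(24) + 30 → 54
54 + Q(67) → 121
The subtree containing P is merged 3 times, so code length = 3.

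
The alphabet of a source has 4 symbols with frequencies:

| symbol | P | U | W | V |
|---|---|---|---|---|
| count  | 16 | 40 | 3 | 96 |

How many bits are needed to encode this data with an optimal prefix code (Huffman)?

Greedily combine the two least-frequent nodes:
W(3) + P(16) → 19
19 + U(40) → 59
59 + V(96) → 155
Each symbol's bit-cost is frequency × depth; summing gives 233 bits (equivalently 19 + 59 + 155).

233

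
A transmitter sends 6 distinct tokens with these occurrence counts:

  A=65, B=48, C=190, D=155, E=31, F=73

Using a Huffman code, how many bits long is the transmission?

Greedily combine the two least-frequent nodes:
combine E(31), B(48) → 79
combine A(65), F(73) → 138
combine 79, 138 → 217
combine D(155), C(190) → 345
combine 217, 345 → 562
Each symbol's bit-cost is frequency × depth; summing gives 1341 bits (equivalently 79 + 138 + 217 + 345 + 562).

1341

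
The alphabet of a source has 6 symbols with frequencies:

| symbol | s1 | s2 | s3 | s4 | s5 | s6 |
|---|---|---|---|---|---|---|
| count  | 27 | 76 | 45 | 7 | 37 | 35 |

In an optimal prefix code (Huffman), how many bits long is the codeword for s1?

4

Huffman merges, smallest pair first:
s4(7) + s1(27) → 34
34 + s6(35) → 69
s5(37) + s3(45) → 82
69 + s2(76) → 145
82 + 145 → 227
s1's leaf is at depth 4, giving a 4-bit codeword.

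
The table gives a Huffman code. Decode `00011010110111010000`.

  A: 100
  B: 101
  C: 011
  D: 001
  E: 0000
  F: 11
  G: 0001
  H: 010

GBCCBE

Read left to right; each codeword is recognised as soon as it completes (prefix code):
  0001→G | 101→B | 011→C | 011→C | 101→B | 0000→E
Decoded message: GBCCBE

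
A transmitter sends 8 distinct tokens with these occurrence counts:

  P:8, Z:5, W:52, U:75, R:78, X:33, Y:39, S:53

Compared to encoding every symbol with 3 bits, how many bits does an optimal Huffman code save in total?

Fixed-length: 3 bits × 343 symbols = 1029 bits.
Huffman merges:
Z(5) + P(8) → 13
13 + X(33) → 46
Y(39) + 46 → 85
W(52) + S(53) → 105
U(75) + R(78) → 153
85 + 105 → 190
153 + 190 → 343
Huffman total = 13 + 46 + 85 + 105 + 153 + 190 + 343 = 935 bits.
Saving = 1029 − 935 = 94 bits.

94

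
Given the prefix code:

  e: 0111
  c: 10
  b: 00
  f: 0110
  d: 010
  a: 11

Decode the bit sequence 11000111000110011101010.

abebfedc

Read left to right; each codeword is recognised as soon as it completes (prefix code):
  11→a | 00→b | 0111→e | 00→b | 0110→f | 0111→e | 010→d | 10→c
Decoded message: abebfedc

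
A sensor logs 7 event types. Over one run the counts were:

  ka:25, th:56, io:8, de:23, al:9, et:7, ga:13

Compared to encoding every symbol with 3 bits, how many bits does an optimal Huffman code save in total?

75

Fixed-length: 3 bits × 141 symbols = 423 bits.
Huffman merges:
et(7) + io(8) → 15
al(9) + ga(13) → 22
15 + 22 → 37
de(23) + ka(25) → 48
37 + 48 → 85
th(56) + 85 → 141
Huffman total = 15 + 22 + 37 + 48 + 85 + 141 = 348 bits.
Saving = 423 − 348 = 75 bits.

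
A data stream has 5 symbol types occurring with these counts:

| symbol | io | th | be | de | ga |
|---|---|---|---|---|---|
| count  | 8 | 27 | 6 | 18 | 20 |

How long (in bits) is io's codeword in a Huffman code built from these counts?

3

Huffman merges, smallest pair first:
be(6) + io(8) → 14
14 + de(18) → 32
ga(20) + th(27) → 47
32 + 47 → 79
io's leaf is at depth 3, giving a 3-bit codeword.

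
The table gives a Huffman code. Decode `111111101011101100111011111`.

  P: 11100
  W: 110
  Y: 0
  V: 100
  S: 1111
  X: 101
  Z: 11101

Read left to right; each codeword is recognised as soon as it completes (prefix code):
  1111→S | 11101→Z | 0→Y | 11101→Z | 100→V | 11101→Z | 1111→S
Decoded message: SZYZVZS

SZYZVZS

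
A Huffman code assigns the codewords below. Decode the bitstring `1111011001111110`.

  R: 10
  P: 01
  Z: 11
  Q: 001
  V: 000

Read left to right; each codeword is recognised as soon as it completes (prefix code):
  11→Z | 11→Z | 01→P | 10→R | 01→P | 11→Z | 11→Z | 10→R
Decoded message: ZZPRPZZR

ZZPRPZZR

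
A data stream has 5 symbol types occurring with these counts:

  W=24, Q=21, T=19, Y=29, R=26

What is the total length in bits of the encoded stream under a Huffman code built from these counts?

278

Build the Huffman tree bottom-up:
combine T(19), Q(21) → 40
combine W(24), R(26) → 50
combine Y(29), 40 → 69
combine 50, 69 → 119
The encoded length is the sum of every internal node's weight: 40 + 50 + 69 + 119 = 278 bits.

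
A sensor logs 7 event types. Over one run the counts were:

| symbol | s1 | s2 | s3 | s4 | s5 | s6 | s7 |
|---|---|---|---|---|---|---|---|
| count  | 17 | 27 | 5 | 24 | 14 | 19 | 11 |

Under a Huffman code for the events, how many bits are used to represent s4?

2

Repeatedly merge the two smallest:
s3(5) + s7(11) → 16
s5(14) + 16 → 30
s1(17) + s6(19) → 36
s4(24) + s2(27) → 51
30 + 36 → 66
51 + 66 → 117
s4's leaf is at depth 2, giving a 2-bit codeword.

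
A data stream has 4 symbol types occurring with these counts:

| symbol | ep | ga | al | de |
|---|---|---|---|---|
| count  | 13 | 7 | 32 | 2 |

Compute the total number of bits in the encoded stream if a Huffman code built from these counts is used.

85

Build the Huffman tree bottom-up:
combine de(2), ga(7) → 9
combine 9, ep(13) → 22
combine 22, al(32) → 54
Each symbol's bit-cost is frequency × depth; summing gives 85 bits (equivalently 9 + 22 + 54).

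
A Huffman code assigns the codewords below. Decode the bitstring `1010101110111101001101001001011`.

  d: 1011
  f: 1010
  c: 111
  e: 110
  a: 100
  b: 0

fddeaeaad

Read left to right; each codeword is recognised as soon as it completes (prefix code):
  1010→f | 1011→d | 1011→d | 110→e | 100→a | 110→e | 100→a | 100→a | 1011→d
Decoded message: fddeaeaad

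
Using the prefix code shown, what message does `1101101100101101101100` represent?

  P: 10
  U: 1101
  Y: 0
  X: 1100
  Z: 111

UPXPUPX

Read left to right; each codeword is recognised as soon as it completes (prefix code):
  1101→U | 10→P | 1100→X | 10→P | 1101→U | 10→P | 1100→X
Decoded message: UPXPUPX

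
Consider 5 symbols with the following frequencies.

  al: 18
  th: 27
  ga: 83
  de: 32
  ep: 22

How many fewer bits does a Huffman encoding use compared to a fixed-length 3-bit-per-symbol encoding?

166

Fixed-length: 3 bits × 182 symbols = 546 bits.
Huffman merges:
combine al(18), ep(22) → 40
combine th(27), de(32) → 59
combine 40, 59 → 99
combine ga(83), 99 → 182
Huffman total = 40 + 59 + 99 + 182 = 380 bits.
Saving = 546 − 380 = 166 bits.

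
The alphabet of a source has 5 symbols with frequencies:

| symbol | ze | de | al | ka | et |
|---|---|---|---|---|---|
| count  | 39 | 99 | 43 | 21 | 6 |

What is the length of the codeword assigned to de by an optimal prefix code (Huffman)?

Repeatedly merge the two smallest:
et(6) + ka(21) → 27
27 + ze(39) → 66
al(43) + 66 → 109
de(99) + 109 → 208
de is merged only at the final step, so code length = 1.

1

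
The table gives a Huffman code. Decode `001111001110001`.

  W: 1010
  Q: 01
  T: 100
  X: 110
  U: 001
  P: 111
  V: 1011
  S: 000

UPUXU

Read left to right; each codeword is recognised as soon as it completes (prefix code):
  001→U | 111→P | 001→U | 110→X | 001→U
Decoded message: UPUXU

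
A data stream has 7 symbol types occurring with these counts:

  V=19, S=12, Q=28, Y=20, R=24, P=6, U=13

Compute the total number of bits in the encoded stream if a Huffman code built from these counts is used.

332

Greedily combine the two least-frequent nodes:
combine P(6), S(12) → 18
combine U(13), 18 → 31
combine V(19), Y(20) → 39
combine R(24), Q(28) → 52
combine 31, 39 → 70
combine 52, 70 → 122
Total encoded bits = sum of merged weights = 18 + 31 + 39 + 52 + 70 + 122 = 332.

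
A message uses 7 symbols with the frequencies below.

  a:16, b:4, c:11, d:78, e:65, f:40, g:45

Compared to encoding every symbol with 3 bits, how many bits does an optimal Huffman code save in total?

Fixed-length: 3 bits × 259 symbols = 777 bits.
Huffman merges:
merge b(4) and c(11): 15
merge 15 and a(16): 31
merge 31 and f(40): 71
merge g(45) and e(65): 110
merge 71 and d(78): 149
merge 110 and 149: 259
Huffman total = 15 + 31 + 71 + 110 + 149 + 259 = 635 bits.
Saving = 777 − 635 = 142 bits.

142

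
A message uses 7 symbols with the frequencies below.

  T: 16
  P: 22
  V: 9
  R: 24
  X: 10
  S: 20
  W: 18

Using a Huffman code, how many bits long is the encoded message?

Merge the two smallest weights repeatedly:
V(9) + X(10) → 19
T(16) + W(18) → 34
19 + S(20) → 39
P(22) + R(24) → 46
34 + 39 → 73
46 + 73 → 119
Total encoded bits = sum of merged weights = 19 + 34 + 39 + 46 + 73 + 119 = 330.

330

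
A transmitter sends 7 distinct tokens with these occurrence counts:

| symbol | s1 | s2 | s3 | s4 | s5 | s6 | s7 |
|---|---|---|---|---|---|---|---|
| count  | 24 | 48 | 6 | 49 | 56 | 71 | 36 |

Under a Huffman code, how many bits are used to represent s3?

4

Build the tree from the bottom:
combine s3(6), s1(24) → 30
combine 30, s7(36) → 66
combine s2(48), s4(49) → 97
combine s5(56), 66 → 122
combine s6(71), 97 → 168
combine 122, 168 → 290
s3's leaf is at depth 4, giving a 4-bit codeword.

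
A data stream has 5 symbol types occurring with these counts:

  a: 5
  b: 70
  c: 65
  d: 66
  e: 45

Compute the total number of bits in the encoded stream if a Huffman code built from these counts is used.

552

Greedily combine the two least-frequent nodes:
combine a(5), e(45) → 50
combine 50, c(65) → 115
combine d(66), b(70) → 136
combine 115, 136 → 251
The encoded length is the sum of every internal node's weight: 50 + 115 + 136 + 251 = 552 bits.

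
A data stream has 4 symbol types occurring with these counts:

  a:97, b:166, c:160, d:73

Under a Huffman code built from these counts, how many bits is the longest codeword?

Merge the two lowest-weight nodes at each step:
merge d(73) and a(97): 170
merge c(160) and b(166): 326
merge 170 and 326: 496
The first pair merged (d, a) ends up deepest, at depth 2.

2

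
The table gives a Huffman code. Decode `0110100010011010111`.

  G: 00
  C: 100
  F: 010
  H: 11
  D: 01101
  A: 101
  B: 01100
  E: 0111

DGFDE

Read left to right; each codeword is recognised as soon as it completes (prefix code):
  01101→D | 00→G | 010→F | 01101→D | 0111→E
Decoded message: DGFDE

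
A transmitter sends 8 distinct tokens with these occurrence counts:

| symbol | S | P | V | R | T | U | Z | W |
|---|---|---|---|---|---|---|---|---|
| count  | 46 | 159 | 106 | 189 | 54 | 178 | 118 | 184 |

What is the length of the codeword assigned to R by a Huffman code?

2

Repeatedly merge the two smallest:
merge S(46) and T(54): 100
merge 100 and V(106): 206
merge Z(118) and P(159): 277
merge U(178) and W(184): 362
merge R(189) and 206: 395
merge 277 and 362: 639
merge 395 and 639: 1034
The subtree containing R is merged 2 times, so code length = 2.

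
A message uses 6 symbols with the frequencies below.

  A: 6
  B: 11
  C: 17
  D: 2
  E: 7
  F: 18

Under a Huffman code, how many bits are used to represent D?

4

Repeatedly merge the two smallest:
combine D(2), A(6) → 8
combine E(7), 8 → 15
combine B(11), 15 → 26
combine C(17), F(18) → 35
combine 26, 35 → 61
D's leaf is at depth 4, giving a 4-bit codeword.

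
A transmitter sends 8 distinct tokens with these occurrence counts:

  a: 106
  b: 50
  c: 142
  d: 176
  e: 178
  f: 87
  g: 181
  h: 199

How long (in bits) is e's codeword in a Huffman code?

3

Huffman merges, smallest pair first:
b(50) + f(87) → 137
a(106) + 137 → 243
c(142) + d(176) → 318
e(178) + g(181) → 359
h(199) + 243 → 442
318 + 359 → 677
442 + 677 → 1119
e's leaf is at depth 3, giving a 3-bit codeword.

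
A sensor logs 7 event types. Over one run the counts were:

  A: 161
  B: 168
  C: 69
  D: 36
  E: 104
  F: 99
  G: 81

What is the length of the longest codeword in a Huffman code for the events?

4

Merge the two lowest-weight nodes at each step:
D(36) + C(69) → 105
G(81) + F(99) → 180
E(104) + 105 → 209
A(161) + B(168) → 329
180 + 209 → 389
329 + 389 → 718
Maximum depth reached is 4.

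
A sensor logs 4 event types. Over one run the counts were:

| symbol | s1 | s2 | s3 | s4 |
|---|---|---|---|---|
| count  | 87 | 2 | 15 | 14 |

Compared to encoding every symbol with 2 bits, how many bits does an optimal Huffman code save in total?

Fixed-length: 2 bits × 118 symbols = 236 bits.
Huffman merges:
merge s2(2) and s4(14): 16
merge s3(15) and 16: 31
merge 31 and s1(87): 118
Huffman total = 16 + 31 + 118 = 165 bits.
Saving = 236 − 165 = 71 bits.

71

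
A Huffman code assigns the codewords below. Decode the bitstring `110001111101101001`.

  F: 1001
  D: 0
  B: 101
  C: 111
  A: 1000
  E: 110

Read left to right; each codeword is recognised as soon as it completes (prefix code):
  110→E | 0→D | 0→D | 111→C | 110→E | 110→E | 1001→F
Decoded message: EDDCEEF

EDDCEEF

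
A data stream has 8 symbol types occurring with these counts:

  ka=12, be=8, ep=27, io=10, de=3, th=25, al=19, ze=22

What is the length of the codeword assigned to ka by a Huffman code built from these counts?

Huffman merges, smallest pair first:
de(3) + be(8) → 11
io(10) + 11 → 21
ka(12) + al(19) → 31
21 + ze(22) → 43
th(25) + ep(27) → 52
31 + 43 → 74
52 + 74 → 126
ka's leaf is at depth 3, giving a 3-bit codeword.

3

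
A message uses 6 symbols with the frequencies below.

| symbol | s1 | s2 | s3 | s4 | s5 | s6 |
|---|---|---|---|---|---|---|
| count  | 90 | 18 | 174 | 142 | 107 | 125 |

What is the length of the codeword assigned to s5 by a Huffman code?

3

Repeatedly merge the two smallest:
merge s2(18) and s1(90): 108
merge s5(107) and 108: 215
merge s6(125) and s4(142): 267
merge s3(174) and 215: 389
merge 267 and 389: 656
s5 sits 3 levels below the root, so its codeword is 3 bits.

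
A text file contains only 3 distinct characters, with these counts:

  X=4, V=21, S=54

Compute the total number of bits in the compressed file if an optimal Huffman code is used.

104

Build the Huffman tree bottom-up:
X(4) + V(21) → 25
25 + S(54) → 79
The encoded length is the sum of every internal node's weight: 25 + 79 = 104 bits.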